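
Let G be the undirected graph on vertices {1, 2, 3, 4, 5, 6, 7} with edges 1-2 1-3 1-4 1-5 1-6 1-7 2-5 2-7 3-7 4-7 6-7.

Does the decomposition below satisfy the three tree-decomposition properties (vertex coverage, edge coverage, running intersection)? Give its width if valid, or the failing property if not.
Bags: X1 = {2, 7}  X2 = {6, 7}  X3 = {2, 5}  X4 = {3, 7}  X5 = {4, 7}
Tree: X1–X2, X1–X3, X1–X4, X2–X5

No — vertex 1 appears in no bag.

A tree decomposition must satisfy three properties: every vertex lies in some bag; for every edge, both endpoints lie together in some bag; and for every vertex, the bags containing it form a connected subtree. Here vertex 1 appears in no bag, so the decomposition is invalid.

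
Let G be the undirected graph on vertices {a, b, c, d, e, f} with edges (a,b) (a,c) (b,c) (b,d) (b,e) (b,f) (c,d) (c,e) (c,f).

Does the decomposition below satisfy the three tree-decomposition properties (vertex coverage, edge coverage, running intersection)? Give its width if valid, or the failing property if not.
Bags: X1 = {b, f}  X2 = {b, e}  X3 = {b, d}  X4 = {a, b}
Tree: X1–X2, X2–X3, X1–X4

No — vertex c appears in no bag.

A tree decomposition must satisfy three properties: every vertex lies in some bag; for every edge, both endpoints lie together in some bag; and for every vertex, the bags containing it form a connected subtree. Here vertex c appears in no bag, so the decomposition is invalid.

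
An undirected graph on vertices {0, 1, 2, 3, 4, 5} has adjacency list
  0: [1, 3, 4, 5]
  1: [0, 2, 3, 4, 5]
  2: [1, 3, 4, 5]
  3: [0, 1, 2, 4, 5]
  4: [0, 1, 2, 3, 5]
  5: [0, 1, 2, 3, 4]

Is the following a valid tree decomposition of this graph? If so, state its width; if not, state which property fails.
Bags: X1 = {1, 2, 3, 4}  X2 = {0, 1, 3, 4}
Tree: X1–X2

A tree decomposition must satisfy three properties: every vertex lies in some bag; for every edge, both endpoints lie together in some bag; and for every vertex, the bags containing it form a connected subtree. Here vertex 5 appears in no bag, so the decomposition is invalid.

No — vertex 5 appears in no bag.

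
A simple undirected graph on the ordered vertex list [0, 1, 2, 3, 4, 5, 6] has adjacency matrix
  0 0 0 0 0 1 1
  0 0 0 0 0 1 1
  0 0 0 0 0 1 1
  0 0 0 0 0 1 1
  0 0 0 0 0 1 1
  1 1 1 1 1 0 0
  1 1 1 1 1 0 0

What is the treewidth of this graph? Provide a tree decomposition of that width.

Every bag has size at most 3, so the width is 3 − 1 = 2 and tw(G) ≤ 2. For the lower bound, G contains the cycle 5–1–6–0–5, so G is not a forest; only forests have treewidth ≤ 1, hence tw(G) ≥ 2. The upper and lower bounds meet at 2, so that is the treewidth.

Treewidth 2.
One such decomposition:
Bags: B1 = {1, 5, 6}  B2 = {0, 5, 6}  B3 = {4, 5, 6}  B4 = {2, 5, 6}  B5 = {3, 5, 6}
Tree: B1–B2, B2–B3, B3–B4, B4–B5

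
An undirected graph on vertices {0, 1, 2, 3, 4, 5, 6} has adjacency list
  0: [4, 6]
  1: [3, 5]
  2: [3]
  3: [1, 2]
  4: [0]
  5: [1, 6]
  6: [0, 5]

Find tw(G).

1

A width-1 tree decomposition is:
Bags: B1 = {0, 4}  B2 = {0, 6}  B3 = {5, 6}  B4 = {1, 5}  B5 = {1, 3}  B6 = {2, 3}
Tree: B1–B2, B2–B3, B3–B4, B4–B5, B5–B6
The largest bag has 2 vertices, giving width 1; this decomposition certifies tw(G) ≤ 1. G has an edge, so its treewidth is at least 1. The upper and lower bounds meet at 1, so that is the treewidth.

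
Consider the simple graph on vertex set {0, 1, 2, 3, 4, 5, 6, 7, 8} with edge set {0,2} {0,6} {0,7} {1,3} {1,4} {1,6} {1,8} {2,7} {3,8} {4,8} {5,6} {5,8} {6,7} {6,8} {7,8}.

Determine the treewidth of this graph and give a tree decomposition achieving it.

Treewidth 2.
One optimal decomposition is:
Bags: B1 = {5, 6, 8}  B2 = {6, 7, 8}  B3 = {1, 6, 8}  B4 = {0, 6, 7}  B5 = {1, 4, 8}  B6 = {0, 2, 7}  B7 = {1, 3, 8}
Tree: B1–B2, B1–B3, B2–B4, B3–B5, B4–B6, B3–B7

The largest bag has 3 vertices, giving width 2; this decomposition certifies tw(G) ≤ 2. Conversely, {0, 2, 7} is a clique of size 3, and the vertices of any clique must share a bag in every tree decomposition; so some bag has ≥ 3 vertices and tw(G) ≥ 2. The upper and lower bounds meet at 2, so that is the treewidth.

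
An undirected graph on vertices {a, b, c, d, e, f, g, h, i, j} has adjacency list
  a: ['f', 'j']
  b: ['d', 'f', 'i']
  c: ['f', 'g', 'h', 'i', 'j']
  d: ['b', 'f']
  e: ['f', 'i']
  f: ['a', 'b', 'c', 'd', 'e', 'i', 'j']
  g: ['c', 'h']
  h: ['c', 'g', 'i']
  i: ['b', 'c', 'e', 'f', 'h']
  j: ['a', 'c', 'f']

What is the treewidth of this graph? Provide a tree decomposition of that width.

The largest bag has 3 vertices, giving width 2; this decomposition certifies tw(G) ≤ 2. For the lower bound, the 3 vertices {c, g, h} are pairwise adjacent, and any tree decomposition puts a clique entirely inside one bag — forcing width ≥ 2. Therefore the treewidth is 2.

Treewidth 2.
One optimal decomposition is:
Bags: B1 = {b, f, i}  B2 = {b, d, f}  B3 = {c, f, i}  B4 = {c, h, i}  B5 = {e, f, i}  B6 = {c, f, j}  B7 = {a, f, j}  B8 = {c, g, h}
Tree: B1–B2, B1–B3, B3–B4, B1–B5, B3–B6, B6–B7, B4–B8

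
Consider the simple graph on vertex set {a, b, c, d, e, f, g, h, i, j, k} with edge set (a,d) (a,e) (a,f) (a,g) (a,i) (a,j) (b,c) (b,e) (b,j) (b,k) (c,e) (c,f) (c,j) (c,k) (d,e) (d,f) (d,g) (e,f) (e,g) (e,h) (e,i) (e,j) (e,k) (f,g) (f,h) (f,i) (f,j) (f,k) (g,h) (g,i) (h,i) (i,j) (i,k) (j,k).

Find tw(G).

A width-4 tree decomposition is:
Bags: B1 = {a, e, f, i, j}  B2 = {e, f, i, j, k}  B3 = {c, e, f, j, k}  B4 = {a, e, f, g, i}  B5 = {a, d, e, f, g}  B6 = {e, f, g, h, i}  B7 = {b, c, e, j, k}
Tree: B1–B2, B2–B3, B1–B4, B4–B5, B4–B6, B3–B7
Every bag has size at most 5, so the width is 5 − 1 = 4 and tw(G) ≤ 4. Conversely, {a, d, e, f, g} is a clique of size 5, and the vertices of any clique must share a bag in every tree decomposition; so some bag has ≥ 5 vertices and tw(G) ≥ 4. Hence tw(G) = 4 exactly.

4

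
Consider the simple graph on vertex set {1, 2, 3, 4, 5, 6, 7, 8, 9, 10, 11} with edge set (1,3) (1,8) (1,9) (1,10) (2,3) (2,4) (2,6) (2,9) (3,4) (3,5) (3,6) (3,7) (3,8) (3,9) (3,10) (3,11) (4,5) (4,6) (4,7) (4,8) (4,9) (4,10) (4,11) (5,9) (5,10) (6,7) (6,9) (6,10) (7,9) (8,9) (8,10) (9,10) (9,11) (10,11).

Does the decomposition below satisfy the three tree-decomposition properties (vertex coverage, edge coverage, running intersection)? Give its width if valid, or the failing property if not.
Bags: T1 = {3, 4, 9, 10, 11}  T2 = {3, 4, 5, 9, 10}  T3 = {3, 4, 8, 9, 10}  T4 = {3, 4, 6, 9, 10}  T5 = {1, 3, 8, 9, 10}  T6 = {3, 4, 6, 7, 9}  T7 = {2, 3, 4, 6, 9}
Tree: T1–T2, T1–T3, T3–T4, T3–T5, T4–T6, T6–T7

Checking the three conditions: (i) the bags cover all of {1, 2, 3, 4, 5, 6, 7, 8, 9, 10, 11}; (ii) for each edge, some bag contains both endpoints; (iii) the bags containing any fixed vertex form a subtree. All hold, so the decomposition is valid with width 5 − 1 = 4.

Yes; width 4.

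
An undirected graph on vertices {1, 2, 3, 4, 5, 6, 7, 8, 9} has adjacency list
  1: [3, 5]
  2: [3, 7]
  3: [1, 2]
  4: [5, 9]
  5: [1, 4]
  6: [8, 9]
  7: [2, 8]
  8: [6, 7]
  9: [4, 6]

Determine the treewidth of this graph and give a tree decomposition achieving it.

The largest bag has 3 vertices, giving width 2; this decomposition certifies tw(G) ≤ 2. The edges 9–4–5–1–3–2–7–8–6–9 form a cycle, so G is not a tree and its treewidth is at least 2. The upper and lower bounds meet at 2, so that is the treewidth.

Treewidth 2.
One optimal decomposition is:
Bags: B1 = {4, 5, 9}  B2 = {1, 5, 9}  B3 = {1, 3, 9}  B4 = {2, 3, 9}  B5 = {2, 7, 9}  B6 = {7, 8, 9}  B7 = {6, 8, 9}
Tree: B1–B2, B2–B3, B3–B4, B4–B5, B5–B6, B6–B7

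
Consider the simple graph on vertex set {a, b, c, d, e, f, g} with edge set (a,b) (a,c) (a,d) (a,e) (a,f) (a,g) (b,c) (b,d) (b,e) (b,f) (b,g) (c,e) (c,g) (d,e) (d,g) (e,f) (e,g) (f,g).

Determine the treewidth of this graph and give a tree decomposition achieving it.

Treewidth 4.
Bags: B1 = {a, b, c, e, g}  B2 = {a, b, d, e, g}  B3 = {a, b, e, f, g}
Tree: B1–B2, B2–B3

Each bag holds 5 vertices, so the decomposition has width 4, which upper-bounds the treewidth. On the other hand G contains the 5-clique {a, b, d, e, g}. A clique must lie in a single bag of any decomposition, so no decomposition can have width below 4. Therefore the treewidth is 4.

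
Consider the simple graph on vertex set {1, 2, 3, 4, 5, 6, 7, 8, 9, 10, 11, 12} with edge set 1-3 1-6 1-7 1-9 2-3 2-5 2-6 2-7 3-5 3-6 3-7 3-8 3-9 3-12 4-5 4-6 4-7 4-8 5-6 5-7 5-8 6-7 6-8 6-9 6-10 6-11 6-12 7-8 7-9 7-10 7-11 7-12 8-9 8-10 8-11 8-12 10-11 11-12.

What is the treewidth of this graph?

A width-4 tree decomposition is:
Bags: B1 = {4, 5, 6, 7, 8}  B2 = {3, 5, 6, 7, 8}  B3 = {3, 6, 7, 8, 12}  B4 = {2, 3, 5, 6, 7}  B5 = {3, 6, 7, 8, 9}  B6 = {6, 7, 8, 11, 12}  B7 = {1, 3, 6, 7, 9}  B8 = {6, 7, 8, 10, 11}
Tree: B1–B2, B2–B3, B2–B4, B2–B5, B3–B6, B5–B7, B6–B8
Each bag holds 5 vertices, so the decomposition has width 4, which upper-bounds the treewidth. Conversely, {6, 7, 8, 10, 11} is a clique of size 5, and the vertices of any clique must share a bag in every tree decomposition; so some bag has ≥ 5 vertices and tw(G) ≥ 4. Combining the bounds, tw(G) = 4.

4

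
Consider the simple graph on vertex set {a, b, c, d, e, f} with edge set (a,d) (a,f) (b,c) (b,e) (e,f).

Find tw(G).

A width-1 tree decomposition is:
Bags: B1 = {b, c}  B2 = {b, e}  B3 = {e, f}  B4 = {a, f}  B5 = {a, d}
Tree: B1–B2, B2–B3, B3–B4, B4–B5
Each bag holds 2 vertices, so the decomposition has width 1, which upper-bounds the treewidth. Any graph with an edge has treewidth ≥ 1, and G has the edge c–b. The upper and lower bounds meet at 1, so that is the treewidth.

1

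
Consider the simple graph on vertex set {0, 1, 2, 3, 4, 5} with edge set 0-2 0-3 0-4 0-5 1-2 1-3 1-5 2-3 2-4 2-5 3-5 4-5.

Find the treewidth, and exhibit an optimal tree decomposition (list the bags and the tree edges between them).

Treewidth 3.
Bags: B1 = {0, 2, 3, 5}  B2 = {1, 2, 3, 5}  B3 = {0, 2, 4, 5}
Tree: B1–B2, B1–B3

The largest bag has 4 vertices, giving width 3; this decomposition certifies tw(G) ≤ 3. Conversely, {0, 2, 3, 5} is a clique of size 4, and the vertices of any clique must share a bag in every tree decomposition; so some bag has ≥ 4 vertices and tw(G) ≥ 3. Combining the bounds, tw(G) = 3.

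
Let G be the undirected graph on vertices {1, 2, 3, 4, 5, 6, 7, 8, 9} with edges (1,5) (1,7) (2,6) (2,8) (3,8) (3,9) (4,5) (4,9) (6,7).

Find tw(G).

2

A width-2 tree decomposition is:
Bags: B1 = {2, 3, 8}  B2 = {2, 3, 9}  B3 = {2, 4, 9}  B4 = {2, 4, 5}  B5 = {1, 2, 5}  B6 = {1, 2, 7}  B7 = {2, 6, 7}
Tree: B1–B2, B2–B3, B3–B4, B4–B5, B5–B6, B6–B7
Every bag has size at most 3, so the width is 3 − 1 = 2 and tw(G) ≤ 2. For the lower bound, G contains the cycle 2–8–3–9–4–5–1–7–6–2, so G is not a forest; only forests have treewidth ≤ 1, hence tw(G) ≥ 2. The upper and lower bounds meet at 2, so that is the treewidth.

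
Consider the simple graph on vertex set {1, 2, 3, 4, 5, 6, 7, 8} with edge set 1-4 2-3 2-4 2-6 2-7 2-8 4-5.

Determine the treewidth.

1

A width-1 tree decomposition is:
Bags: B1 = {2, 4}  B2 = {2, 6}  B3 = {4, 5}  B4 = {2, 8}  B5 = {2, 7}  B6 = {2, 3}  B7 = {1, 4}
Tree: B1–B2, B1–B3, B1–B4, B2–B5, B2–B6, B1–B7
Each bag holds 2 vertices, so the decomposition has width 1, which upper-bounds the treewidth. Since G has at least one edge (e.g. 2–4), it is not an edgeless graph, so tw(G) ≥ 1. Therefore the treewidth is 1.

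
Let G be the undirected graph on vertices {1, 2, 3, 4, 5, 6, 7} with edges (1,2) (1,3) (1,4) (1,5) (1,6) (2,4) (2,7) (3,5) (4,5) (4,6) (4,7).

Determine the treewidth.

A width-2 tree decomposition is:
Bags: B1 = {2, 4, 7}  B2 = {1, 2, 4}  B3 = {1, 4, 5}  B4 = {1, 3, 5}  B5 = {1, 4, 6}
Tree: B1–B2, B2–B3, B3–B4, B2–B5
The largest bag has 3 vertices, giving width 2; this decomposition certifies tw(G) ≤ 2. For the lower bound, the 3 vertices {1, 3, 5} are pairwise adjacent, and any tree decomposition puts a clique entirely inside one bag — forcing width ≥ 2. Therefore the treewidth is 2.

2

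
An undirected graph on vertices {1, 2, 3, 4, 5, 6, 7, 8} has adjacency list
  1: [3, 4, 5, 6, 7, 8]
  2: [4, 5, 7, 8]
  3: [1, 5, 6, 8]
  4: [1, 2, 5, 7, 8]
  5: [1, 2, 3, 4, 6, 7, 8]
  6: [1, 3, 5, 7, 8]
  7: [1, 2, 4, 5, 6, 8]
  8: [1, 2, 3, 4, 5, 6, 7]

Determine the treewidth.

4

A width-4 tree decomposition is:
Bags: B1 = {1, 4, 5, 7, 8}  B2 = {1, 5, 6, 7, 8}  B3 = {2, 4, 5, 7, 8}  B4 = {1, 3, 5, 6, 8}
Tree: B1–B2, B1–B3, B2–B4
Each bag holds 5 vertices, so the decomposition has width 4, which upper-bounds the treewidth. Conversely, {1, 4, 5, 7, 8} is a clique of size 5, and the vertices of any clique must share a bag in every tree decomposition; so some bag has ≥ 5 vertices and tw(G) ≥ 4. Hence tw(G) = 4 exactly.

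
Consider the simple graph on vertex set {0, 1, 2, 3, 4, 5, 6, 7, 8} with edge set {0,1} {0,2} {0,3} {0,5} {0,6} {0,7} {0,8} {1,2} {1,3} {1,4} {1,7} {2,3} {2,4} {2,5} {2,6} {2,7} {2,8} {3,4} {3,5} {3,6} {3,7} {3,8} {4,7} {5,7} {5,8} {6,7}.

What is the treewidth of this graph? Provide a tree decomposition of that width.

Every bag has size at most 5, so the width is 5 − 1 = 4 and tw(G) ≤ 4. On the other hand G contains the 5-clique {0, 2, 3, 5, 8}. A clique must lie in a single bag of any decomposition, so no decomposition can have width below 4. Combining the bounds, tw(G) = 4.

Treewidth 4.
One optimal decomposition is:
Bags: B1 = {0, 2, 3, 6, 7}  B2 = {0, 1, 2, 3, 7}  B3 = {0, 2, 3, 5, 7}  B4 = {0, 2, 3, 5, 8}  B5 = {1, 2, 3, 4, 7}
Tree: B1–B2, B2–B3, B3–B4, B2–B5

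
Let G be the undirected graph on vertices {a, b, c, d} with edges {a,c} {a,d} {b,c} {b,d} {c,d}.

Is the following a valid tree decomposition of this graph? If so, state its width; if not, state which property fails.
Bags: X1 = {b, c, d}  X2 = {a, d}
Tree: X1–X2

A tree decomposition must satisfy three properties: every vertex lies in some bag; for every edge, both endpoints lie together in some bag; and for every vertex, the bags containing it form a connected subtree. Here edge (c,a) lies in no bag, so the decomposition is invalid.

No — edge (c,a) lies in no bag.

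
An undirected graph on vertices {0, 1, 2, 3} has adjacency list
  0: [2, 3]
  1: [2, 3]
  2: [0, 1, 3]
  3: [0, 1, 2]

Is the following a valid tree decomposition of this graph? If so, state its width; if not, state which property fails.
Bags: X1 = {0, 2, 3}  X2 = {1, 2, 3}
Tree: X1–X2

Yes; width 2.

Checking the three conditions: (i) the bags cover all of {0, 1, 2, 3}; (ii) for each edge, some bag contains both endpoints; (iii) the bags containing any fixed vertex form a subtree. All hold, so the decomposition is valid with width 3 − 1 = 2.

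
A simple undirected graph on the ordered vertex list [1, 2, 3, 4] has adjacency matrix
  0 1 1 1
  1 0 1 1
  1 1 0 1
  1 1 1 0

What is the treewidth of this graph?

3

A width-3 tree decomposition is:
Bags: B1 = {1, 2, 3, 4}
Tree: (single bag)
A single bag containing all 4 vertices is trivially a valid decomposition of width 3. On the other hand G contains the 4-clique {1, 2, 3, 4}. A clique must lie in a single bag of any decomposition, so no decomposition can have width below 3. The upper and lower bounds meet at 3, so that is the treewidth.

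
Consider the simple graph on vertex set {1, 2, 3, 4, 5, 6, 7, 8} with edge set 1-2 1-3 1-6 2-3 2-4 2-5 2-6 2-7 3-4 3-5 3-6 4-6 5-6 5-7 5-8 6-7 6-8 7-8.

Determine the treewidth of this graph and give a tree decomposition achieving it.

The largest bag has 4 vertices, giving width 3; this decomposition certifies tw(G) ≤ 3. For the lower bound, the 4 vertices {5, 6, 7, 8} are pairwise adjacent, and any tree decomposition puts a clique entirely inside one bag — forcing width ≥ 3. Combining the bounds, tw(G) = 3.

Treewidth 3.
One such decomposition:
Bags: B1 = {1, 2, 3, 6}  B2 = {2, 3, 5, 6}  B3 = {2, 5, 6, 7}  B4 = {5, 6, 7, 8}  B5 = {2, 3, 4, 6}
Tree: B1–B2, B2–B3, B3–B4, B2–B5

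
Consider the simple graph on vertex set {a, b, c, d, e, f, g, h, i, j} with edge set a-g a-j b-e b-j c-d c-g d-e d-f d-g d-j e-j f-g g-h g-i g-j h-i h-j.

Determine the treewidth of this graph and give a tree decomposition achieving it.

Every bag has size at most 3, so the width is 3 − 1 = 2 and tw(G) ≤ 2. Conversely, {d, g, j} is a clique of size 3, and the vertices of any clique must share a bag in every tree decomposition; so some bag has ≥ 3 vertices and tw(G) ≥ 2. Combining the bounds, tw(G) = 2.

Treewidth 2.
One such decomposition:
Bags: B1 = {d, g, j}  B2 = {d, e, j}  B3 = {g, h, j}  B4 = {a, g, j}  B5 = {c, d, g}  B6 = {g, h, i}  B7 = {d, f, g}  B8 = {b, e, j}
Tree: B1–B2, B1–B3, B3–B4, B1–B5, B3–B6, B1–B7, B2–B8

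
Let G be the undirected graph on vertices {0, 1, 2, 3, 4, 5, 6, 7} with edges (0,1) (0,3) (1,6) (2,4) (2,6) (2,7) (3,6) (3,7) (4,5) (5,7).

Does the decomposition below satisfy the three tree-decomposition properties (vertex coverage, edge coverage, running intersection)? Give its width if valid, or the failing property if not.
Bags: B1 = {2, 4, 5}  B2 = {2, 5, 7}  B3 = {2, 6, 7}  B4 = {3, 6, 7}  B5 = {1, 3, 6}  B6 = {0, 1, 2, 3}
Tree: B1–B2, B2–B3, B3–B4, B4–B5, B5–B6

A tree decomposition must satisfy three properties: every vertex lies in some bag; for every edge, both endpoints lie together in some bag; and for every vertex, the bags containing it form a connected subtree. Here bags containing vertex 2 are not connected in the tree, so the decomposition is invalid.

No — bags containing vertex 2 are not connected in the tree.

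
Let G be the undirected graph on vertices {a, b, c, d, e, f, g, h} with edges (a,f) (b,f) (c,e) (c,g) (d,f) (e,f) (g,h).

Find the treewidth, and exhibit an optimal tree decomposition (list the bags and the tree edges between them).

Every bag has size at most 2, so the width is 2 − 1 = 1 and tw(G) ≤ 1. G has an edge, so its treewidth is at least 1. The upper and lower bounds meet at 1, so that is the treewidth.

Treewidth 1.
Bags: B1 = {e, f}  B2 = {b, f}  B3 = {c, e}  B4 = {c, g}  B5 = {d, f}  B6 = {a, f}  B7 = {g, h}
Tree: B1–B2, B1–B3, B3–B4, B1–B5, B5–B6, B4–B7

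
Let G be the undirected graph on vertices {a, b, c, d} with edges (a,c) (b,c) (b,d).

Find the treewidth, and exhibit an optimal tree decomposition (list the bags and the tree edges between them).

Each bag holds 2 vertices, so the decomposition has width 1, which upper-bounds the treewidth. Any graph with an edge has treewidth ≥ 1, and G has the edge d–b. Therefore the treewidth is 1.

Treewidth 1.
One such decomposition:
Bags: B1 = {b, d}  B2 = {b, c}  B3 = {a, c}
Tree: B1–B2, B2–B3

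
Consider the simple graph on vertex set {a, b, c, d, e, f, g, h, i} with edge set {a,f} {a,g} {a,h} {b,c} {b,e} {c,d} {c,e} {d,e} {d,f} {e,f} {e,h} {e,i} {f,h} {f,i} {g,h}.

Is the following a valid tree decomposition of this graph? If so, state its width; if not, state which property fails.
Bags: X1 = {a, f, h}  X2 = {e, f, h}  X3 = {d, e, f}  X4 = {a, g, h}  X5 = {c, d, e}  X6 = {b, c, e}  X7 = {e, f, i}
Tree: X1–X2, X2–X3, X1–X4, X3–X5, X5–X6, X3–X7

Every vertex of G appears in some bag (union = {a, b, c, d, e, f, g, h, i}); every edge is covered by a bag; and for each vertex v the set of bags containing v is connected in the bag tree. The decomposition is therefore valid. The largest bag has 3 vertices, so the width is 2.

Yes; width 2.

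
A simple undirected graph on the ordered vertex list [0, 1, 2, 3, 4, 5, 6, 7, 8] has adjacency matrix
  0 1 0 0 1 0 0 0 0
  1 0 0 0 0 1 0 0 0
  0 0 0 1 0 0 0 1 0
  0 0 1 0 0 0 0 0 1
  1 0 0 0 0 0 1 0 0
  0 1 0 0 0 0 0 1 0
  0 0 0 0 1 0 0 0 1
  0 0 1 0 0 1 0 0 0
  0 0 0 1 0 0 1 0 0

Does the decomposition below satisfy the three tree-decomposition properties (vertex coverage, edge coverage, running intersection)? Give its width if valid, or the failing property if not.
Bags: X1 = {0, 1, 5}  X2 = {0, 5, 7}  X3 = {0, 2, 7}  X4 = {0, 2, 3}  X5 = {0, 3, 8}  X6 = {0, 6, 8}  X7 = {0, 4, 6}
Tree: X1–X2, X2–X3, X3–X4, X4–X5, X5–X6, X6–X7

Checking the three conditions: (i) the bags cover all of {0, 1, 2, 3, 4, 5, 6, 7, 8}; (ii) for each edge, some bag contains both endpoints; (iii) the bags containing any fixed vertex form a subtree. All hold, so the decomposition is valid with width 3 − 1 = 2.

Yes; width 2.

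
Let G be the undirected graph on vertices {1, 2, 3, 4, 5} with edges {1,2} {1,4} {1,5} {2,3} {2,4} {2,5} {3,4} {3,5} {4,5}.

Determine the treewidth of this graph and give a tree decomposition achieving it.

Each bag holds 4 vertices, so the decomposition has width 3, which upper-bounds the treewidth. On the other hand G contains the 4-clique {1, 2, 4, 5}. A clique must lie in a single bag of any decomposition, so no decomposition can have width below 3. Combining the bounds, tw(G) = 3.

Treewidth 3.
One such decomposition:
Bags: B1 = {2, 3, 4, 5}  B2 = {1, 2, 4, 5}
Tree: B1–B2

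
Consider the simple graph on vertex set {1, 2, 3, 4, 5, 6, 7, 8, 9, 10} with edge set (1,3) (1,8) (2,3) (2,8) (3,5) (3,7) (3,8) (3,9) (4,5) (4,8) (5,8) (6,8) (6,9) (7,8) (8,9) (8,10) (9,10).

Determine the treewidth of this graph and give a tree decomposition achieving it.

The largest bag has 3 vertices, giving width 2; this decomposition certifies tw(G) ≤ 2. Conversely, {8, 9, 10} is a clique of size 3, and the vertices of any clique must share a bag in every tree decomposition; so some bag has ≥ 3 vertices and tw(G) ≥ 2. Hence tw(G) = 2 exactly.

Treewidth 2.
One optimal decomposition is:
Bags: B1 = {1, 3, 8}  B2 = {3, 8, 9}  B3 = {3, 5, 8}  B4 = {2, 3, 8}  B5 = {6, 8, 9}  B6 = {8, 9, 10}  B7 = {4, 5, 8}  B8 = {3, 7, 8}
Tree: B1–B2, B2–B3, B2–B4, B2–B5, B2–B6, B3–B7, B1–B8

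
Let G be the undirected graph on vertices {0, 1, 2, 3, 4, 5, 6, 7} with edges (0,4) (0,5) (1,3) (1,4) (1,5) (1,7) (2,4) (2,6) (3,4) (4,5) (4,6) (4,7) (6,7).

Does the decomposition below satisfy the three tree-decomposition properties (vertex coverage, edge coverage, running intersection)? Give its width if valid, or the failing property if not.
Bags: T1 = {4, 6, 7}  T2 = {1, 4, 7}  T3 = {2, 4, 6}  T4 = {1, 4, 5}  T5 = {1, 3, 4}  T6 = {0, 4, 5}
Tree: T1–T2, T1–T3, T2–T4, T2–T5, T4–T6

Yes; width 2.

Every vertex of G appears in some bag (union = {0, 1, 2, 3, 4, 5, 6, 7}); every edge is covered by a bag; and for each vertex v the set of bags containing v is connected in the bag tree. The decomposition is therefore valid. The largest bag has 3 vertices, so the width is 2.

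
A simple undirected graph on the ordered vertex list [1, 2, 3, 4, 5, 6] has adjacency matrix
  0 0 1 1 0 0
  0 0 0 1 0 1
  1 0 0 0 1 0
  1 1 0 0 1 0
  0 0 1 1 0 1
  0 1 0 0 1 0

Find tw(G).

2

A width-2 tree decomposition is:
Bags: B1 = {2, 5, 6}  B2 = {2, 4, 5}  B3 = {3, 4, 5}  B4 = {1, 3, 4}
Tree: B1–B2, B2–B3, B3–B4
Every bag has size at most 3, so the width is 3 − 1 = 2 and tw(G) ≤ 2. For the lower bound, G contains the cycle 6–2–4–5–6, so G is not a forest; only forests have treewidth ≤ 1, hence tw(G) ≥ 2. The upper and lower bounds meet at 2, so that is the treewidth.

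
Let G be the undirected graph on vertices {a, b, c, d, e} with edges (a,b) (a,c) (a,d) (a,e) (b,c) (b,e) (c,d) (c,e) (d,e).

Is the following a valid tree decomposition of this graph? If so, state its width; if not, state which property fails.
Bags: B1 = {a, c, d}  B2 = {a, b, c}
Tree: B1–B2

No — vertex e appears in no bag.

A tree decomposition must satisfy three properties: every vertex lies in some bag; for every edge, both endpoints lie together in some bag; and for every vertex, the bags containing it form a connected subtree. Here vertex e appears in no bag, so the decomposition is invalid.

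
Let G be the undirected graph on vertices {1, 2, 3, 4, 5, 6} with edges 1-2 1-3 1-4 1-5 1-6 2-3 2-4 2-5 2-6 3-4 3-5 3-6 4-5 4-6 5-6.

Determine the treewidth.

5

A width-5 tree decomposition is:
Bags: B1 = {1, 2, 3, 4, 5, 6}
Tree: (single bag)
A single bag containing all 6 vertices is trivially a valid decomposition of width 5. Conversely, {1, 2, 3, 4, 5, 6} is a clique of size 6, and the vertices of any clique must share a bag in every tree decomposition; so some bag has ≥ 6 vertices and tw(G) ≥ 5. Combining the bounds, tw(G) = 5.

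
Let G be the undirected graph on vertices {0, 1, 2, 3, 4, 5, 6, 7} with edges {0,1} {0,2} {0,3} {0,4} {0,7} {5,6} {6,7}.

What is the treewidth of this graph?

A width-1 tree decomposition is:
Bags: B1 = {0, 3}  B2 = {0, 2}  B3 = {0, 7}  B4 = {0, 1}  B5 = {6, 7}  B6 = {5, 6}  B7 = {0, 4}
Tree: B1–B2, B1–B3, B2–B4, B3–B5, B5–B6, B2–B7
Each bag holds 2 vertices, so the decomposition has width 1, which upper-bounds the treewidth. Any graph with an edge has treewidth ≥ 1, and G has the edge 0–3. Combining the bounds, tw(G) = 1.

1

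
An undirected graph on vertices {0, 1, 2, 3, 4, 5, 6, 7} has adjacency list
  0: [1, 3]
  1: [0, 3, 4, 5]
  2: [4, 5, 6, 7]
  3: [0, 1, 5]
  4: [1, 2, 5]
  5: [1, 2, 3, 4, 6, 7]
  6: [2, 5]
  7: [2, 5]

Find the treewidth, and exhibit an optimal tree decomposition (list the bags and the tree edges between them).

Treewidth 2.
Bags: B1 = {2, 4, 5}  B2 = {1, 4, 5}  B3 = {2, 5, 6}  B4 = {1, 3, 5}  B5 = {2, 5, 7}  B6 = {0, 1, 3}
Tree: B1–B2, B1–B3, B2–B4, B1–B5, B4–B6

Every bag has size at most 3, so the width is 3 − 1 = 2 and tw(G) ≤ 2. On the other hand G contains the 3-clique {0, 1, 3}. A clique must lie in a single bag of any decomposition, so no decomposition can have width below 2. Hence tw(G) = 2 exactly.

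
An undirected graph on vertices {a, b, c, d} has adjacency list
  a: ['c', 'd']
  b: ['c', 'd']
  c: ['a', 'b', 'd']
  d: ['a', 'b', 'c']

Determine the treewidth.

2

A width-2 tree decomposition is:
Bags: B1 = {b, c, d}  B2 = {a, c, d}
Tree: B1–B2
Each bag holds 3 vertices, so the decomposition has width 2, which upper-bounds the treewidth. On the other hand G contains the 3-clique {a, c, d}. A clique must lie in a single bag of any decomposition, so no decomposition can have width below 2. Hence tw(G) = 2 exactly.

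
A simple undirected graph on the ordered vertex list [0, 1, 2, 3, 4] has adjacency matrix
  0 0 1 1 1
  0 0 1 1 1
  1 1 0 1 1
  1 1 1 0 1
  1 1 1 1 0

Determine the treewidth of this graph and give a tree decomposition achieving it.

Treewidth 3.
One optimal decomposition is:
Bags: B1 = {0, 2, 3, 4}  B2 = {1, 2, 3, 4}
Tree: B1–B2

Every bag has size at most 4, so the width is 4 − 1 = 3 and tw(G) ≤ 3. For the lower bound, the 4 vertices {0, 2, 3, 4} are pairwise adjacent, and any tree decomposition puts a clique entirely inside one bag — forcing width ≥ 3. The upper and lower bounds meet at 3, so that is the treewidth.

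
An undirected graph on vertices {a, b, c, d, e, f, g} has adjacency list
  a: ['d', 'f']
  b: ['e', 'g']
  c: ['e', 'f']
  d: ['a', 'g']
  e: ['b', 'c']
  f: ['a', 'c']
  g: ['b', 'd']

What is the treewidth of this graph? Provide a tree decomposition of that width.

Treewidth 2.
Bags: B1 = {a, d, g}  B2 = {a, b, g}  B3 = {a, b, e}  B4 = {a, c, e}  B5 = {a, c, f}
Tree: B1–B2, B2–B3, B3–B4, B4–B5

Every bag has size at most 3, so the width is 3 − 1 = 2 and tw(G) ≤ 2. For the lower bound, G contains the cycle a–d–g–b–e–c–f–a, so G is not a forest; only forests have treewidth ≤ 1, hence tw(G) ≥ 2. Therefore the treewidth is 2.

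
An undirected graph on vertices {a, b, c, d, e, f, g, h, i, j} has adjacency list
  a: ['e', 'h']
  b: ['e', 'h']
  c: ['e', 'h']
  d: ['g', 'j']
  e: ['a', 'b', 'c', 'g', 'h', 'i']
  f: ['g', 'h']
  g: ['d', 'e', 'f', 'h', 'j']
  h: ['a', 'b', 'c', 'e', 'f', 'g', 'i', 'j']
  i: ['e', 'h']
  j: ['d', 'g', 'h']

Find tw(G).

2

A width-2 tree decomposition is:
Bags: B1 = {e, g, h}  B2 = {e, h, i}  B3 = {a, e, h}  B4 = {g, h, j}  B5 = {c, e, h}  B6 = {f, g, h}  B7 = {b, e, h}  B8 = {d, g, j}
Tree: B1–B2, B2–B3, B1–B4, B1–B5, B1–B6, B3–B7, B4–B8
Every bag has size at most 3, so the width is 3 − 1 = 2 and tw(G) ≤ 2. On the other hand G contains the 3-clique {d, g, j}. A clique must lie in a single bag of any decomposition, so no decomposition can have width below 2. Combining the bounds, tw(G) = 2.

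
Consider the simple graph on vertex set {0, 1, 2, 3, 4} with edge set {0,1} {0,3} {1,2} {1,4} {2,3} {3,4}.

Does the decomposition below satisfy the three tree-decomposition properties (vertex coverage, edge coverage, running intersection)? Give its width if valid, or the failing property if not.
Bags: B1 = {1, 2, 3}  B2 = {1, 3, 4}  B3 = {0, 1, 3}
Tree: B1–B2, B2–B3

Every vertex of G appears in some bag (union = {0, 1, 2, 3, 4}); every edge is covered by a bag; and for each vertex v the set of bags containing v is connected in the bag tree. The decomposition is therefore valid. The largest bag has 3 vertices, so the width is 2.

Yes; width 2.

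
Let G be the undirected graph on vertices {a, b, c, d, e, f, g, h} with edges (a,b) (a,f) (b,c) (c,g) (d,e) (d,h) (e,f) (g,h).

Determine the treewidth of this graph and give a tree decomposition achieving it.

Each bag holds 3 vertices, so the decomposition has width 2, which upper-bounds the treewidth. The edges f–a–b–c–g–h–d–e–f form a cycle, so G is not a tree and its treewidth is at least 2. Therefore the treewidth is 2.

Treewidth 2.
One optimal decomposition is:
Bags: B1 = {a, b, f}  B2 = {b, c, f}  B3 = {c, f, g}  B4 = {f, g, h}  B5 = {d, f, h}  B6 = {d, e, f}
Tree: B1–B2, B2–B3, B3–B4, B4–B5, B5–B6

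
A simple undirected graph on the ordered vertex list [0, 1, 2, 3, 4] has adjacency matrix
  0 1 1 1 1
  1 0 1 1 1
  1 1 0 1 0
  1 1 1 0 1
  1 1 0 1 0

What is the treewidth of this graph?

A width-3 tree decomposition is:
Bags: B1 = {0, 1, 2, 3}  B2 = {0, 1, 3, 4}
Tree: B1–B2
Each bag holds 4 vertices, so the decomposition has width 3, which upper-bounds the treewidth. For the lower bound, the 4 vertices {0, 1, 2, 3} are pairwise adjacent, and any tree decomposition puts a clique entirely inside one bag — forcing width ≥ 3. The upper and lower bounds meet at 3, so that is the treewidth.

3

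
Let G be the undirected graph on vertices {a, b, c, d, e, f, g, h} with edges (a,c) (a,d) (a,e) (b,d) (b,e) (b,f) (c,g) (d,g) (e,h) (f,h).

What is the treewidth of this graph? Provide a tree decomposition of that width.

Treewidth 2.
Bags: B1 = {b, f, h}  B2 = {b, e, h}  B3 = {b, d, e}  B4 = {a, d, e}  B5 = {a, d, g}  B6 = {a, c, g}
Tree: B1–B2, B2–B3, B3–B4, B4–B5, B5–B6

Every bag has size at most 3, so the width is 3 − 1 = 2 and tw(G) ≤ 2. Since f–h–e–b–f is a cycle in G, G is not acyclic. Forests are exactly the graphs of treewidth ≤ 1, so tw(G) ≥ 2. The upper and lower bounds meet at 2, so that is the treewidth.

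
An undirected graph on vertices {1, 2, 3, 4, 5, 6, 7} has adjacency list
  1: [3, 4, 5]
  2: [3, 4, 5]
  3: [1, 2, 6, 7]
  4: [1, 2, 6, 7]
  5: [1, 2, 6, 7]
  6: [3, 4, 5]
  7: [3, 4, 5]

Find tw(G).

A width-3 tree decomposition is:
Bags: B1 = {3, 4, 5, 6}  B2 = {1, 3, 4, 5}  B3 = {3, 4, 5, 7}  B4 = {2, 3, 4, 5}
Tree: B1–B2, B2–B3, B3–B4
Every bag has size at most 4, so the width is 4 − 1 = 3 and tw(G) ≤ 3. For the lower bound: the 4 vertex sets {5,6}, {1,4}, {3}, {7} are disjoint, each induces a connected subgraph, and every pair is joined by at least one edge of G. Contracting each set to a single vertex therefore yields K_{4} as a minor, and since treewidth is minor-monotone, tw(G) ≥ tw(K_{4}) = 3. Therefore the treewidth is 3.

3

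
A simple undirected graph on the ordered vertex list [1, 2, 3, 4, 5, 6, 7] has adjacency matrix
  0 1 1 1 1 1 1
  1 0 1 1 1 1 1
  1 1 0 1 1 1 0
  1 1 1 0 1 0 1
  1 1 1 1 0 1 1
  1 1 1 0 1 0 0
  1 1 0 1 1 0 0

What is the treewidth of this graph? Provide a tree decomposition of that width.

Treewidth 4.
One optimal decomposition is:
Bags: B1 = {1, 2, 3, 4, 5}  B2 = {1, 2, 4, 5, 7}  B3 = {1, 2, 3, 5, 6}
Tree: B1–B2, B1–B3

The largest bag has 5 vertices, giving width 4; this decomposition certifies tw(G) ≤ 4. For the lower bound, the 5 vertices {1, 2, 3, 4, 5} are pairwise adjacent, and any tree decomposition puts a clique entirely inside one bag — forcing width ≥ 4. Combining the bounds, tw(G) = 4.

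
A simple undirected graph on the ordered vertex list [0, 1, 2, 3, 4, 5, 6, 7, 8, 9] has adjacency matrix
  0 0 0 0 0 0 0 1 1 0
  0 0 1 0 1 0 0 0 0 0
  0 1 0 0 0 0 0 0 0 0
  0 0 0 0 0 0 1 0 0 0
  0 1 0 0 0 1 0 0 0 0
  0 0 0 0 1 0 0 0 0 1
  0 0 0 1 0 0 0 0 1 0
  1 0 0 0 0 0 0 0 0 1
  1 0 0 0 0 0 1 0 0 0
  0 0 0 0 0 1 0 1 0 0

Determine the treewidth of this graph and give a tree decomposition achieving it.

Each bag holds 2 vertices, so the decomposition has width 1, which upper-bounds the treewidth. G has an edge, so its treewidth is at least 1. Combining the bounds, tw(G) = 1.

Treewidth 1.
One optimal decomposition is:
Bags: B1 = {3, 6}  B2 = {6, 8}  B3 = {0, 8}  B4 = {0, 7}  B5 = {7, 9}  B6 = {5, 9}  B7 = {4, 5}  B8 = {1, 4}  B9 = {1, 2}
Tree: B1–B2, B2–B3, B3–B4, B4–B5, B5–B6, B6–B7, B7–B8, B8–B9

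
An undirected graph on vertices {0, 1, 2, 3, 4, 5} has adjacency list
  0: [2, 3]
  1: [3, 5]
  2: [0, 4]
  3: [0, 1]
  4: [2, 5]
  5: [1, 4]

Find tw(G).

A width-2 tree decomposition is:
Bags: B1 = {0, 2, 4}  B2 = {0, 4, 5}  B3 = {0, 1, 5}  B4 = {0, 1, 3}
Tree: B1–B2, B2–B3, B3–B4
Each bag holds 3 vertices, so the decomposition has width 2, which upper-bounds the treewidth. Since 0–2–4–5–1–3–0 is a cycle in G, G is not acyclic. Forests are exactly the graphs of treewidth ≤ 1, so tw(G) ≥ 2. Combining the bounds, tw(G) = 2.

2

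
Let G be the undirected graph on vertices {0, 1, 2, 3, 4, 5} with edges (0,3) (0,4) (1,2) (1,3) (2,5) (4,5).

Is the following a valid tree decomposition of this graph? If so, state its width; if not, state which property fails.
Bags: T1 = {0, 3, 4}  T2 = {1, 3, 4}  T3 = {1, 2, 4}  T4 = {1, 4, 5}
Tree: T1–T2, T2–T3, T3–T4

No — edge (2,5) lies in no bag.

A tree decomposition must satisfy three properties: every vertex lies in some bag; for every edge, both endpoints lie together in some bag; and for every vertex, the bags containing it form a connected subtree. Here edge (2,5) lies in no bag, so the decomposition is invalid.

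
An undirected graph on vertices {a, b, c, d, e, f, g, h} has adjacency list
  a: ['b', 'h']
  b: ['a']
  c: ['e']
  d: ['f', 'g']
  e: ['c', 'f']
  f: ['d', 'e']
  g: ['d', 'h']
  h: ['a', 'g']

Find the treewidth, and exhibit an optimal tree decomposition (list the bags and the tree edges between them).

Every bag has size at most 2, so the width is 2 − 1 = 1 and tw(G) ≤ 1. Since G has at least one edge (e.g. b–a), it is not an edgeless graph, so tw(G) ≥ 1. Therefore the treewidth is 1.

Treewidth 1.
One optimal decomposition is:
Bags: B1 = {a, b}  B2 = {a, h}  B3 = {g, h}  B4 = {d, g}  B5 = {d, f}  B6 = {e, f}  B7 = {c, e}
Tree: B1–B2, B2–B3, B3–B4, B4–B5, B5–B6, B6–B7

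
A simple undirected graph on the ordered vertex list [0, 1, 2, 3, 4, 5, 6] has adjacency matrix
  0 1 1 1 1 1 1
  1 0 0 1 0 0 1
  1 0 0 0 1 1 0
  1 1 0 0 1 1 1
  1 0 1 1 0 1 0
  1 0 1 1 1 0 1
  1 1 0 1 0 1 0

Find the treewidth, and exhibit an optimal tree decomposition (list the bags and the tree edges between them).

Treewidth 3.
One such decomposition:
Bags: B1 = {0, 3, 4, 5}  B2 = {0, 3, 5, 6}  B3 = {0, 2, 4, 5}  B4 = {0, 1, 3, 6}
Tree: B1–B2, B1–B3, B2–B4

The largest bag has 4 vertices, giving width 3; this decomposition certifies tw(G) ≤ 3. For the lower bound, the 4 vertices {0, 2, 4, 5} are pairwise adjacent, and any tree decomposition puts a clique entirely inside one bag — forcing width ≥ 3. Combining the bounds, tw(G) = 3.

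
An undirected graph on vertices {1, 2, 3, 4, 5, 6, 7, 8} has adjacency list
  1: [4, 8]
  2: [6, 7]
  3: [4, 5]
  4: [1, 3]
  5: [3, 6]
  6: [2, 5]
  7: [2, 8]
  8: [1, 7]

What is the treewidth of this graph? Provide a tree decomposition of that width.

Every bag has size at most 3, so the width is 3 − 1 = 2 and tw(G) ≤ 2. For the lower bound, G contains the cycle 7–2–6–5–3–4–1–8–7, so G is not a forest; only forests have treewidth ≤ 1, hence tw(G) ≥ 2. Combining the bounds, tw(G) = 2.

Treewidth 2.
One such decomposition:
Bags: B1 = {2, 6, 7}  B2 = {5, 6, 7}  B3 = {3, 5, 7}  B4 = {3, 4, 7}  B5 = {1, 4, 7}  B6 = {1, 7, 8}
Tree: B1–B2, B2–B3, B3–B4, B4–B5, B5–B6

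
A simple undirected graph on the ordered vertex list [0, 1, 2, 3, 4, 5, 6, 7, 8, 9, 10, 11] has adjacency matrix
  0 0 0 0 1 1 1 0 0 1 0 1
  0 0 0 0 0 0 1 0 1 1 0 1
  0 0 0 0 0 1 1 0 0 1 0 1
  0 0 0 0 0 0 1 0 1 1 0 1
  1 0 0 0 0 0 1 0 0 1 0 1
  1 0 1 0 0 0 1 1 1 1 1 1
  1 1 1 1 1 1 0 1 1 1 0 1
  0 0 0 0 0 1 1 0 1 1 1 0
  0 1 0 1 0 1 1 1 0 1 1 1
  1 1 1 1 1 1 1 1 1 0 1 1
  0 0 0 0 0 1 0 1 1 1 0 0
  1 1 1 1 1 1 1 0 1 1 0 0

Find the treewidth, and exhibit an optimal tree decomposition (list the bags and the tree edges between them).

Every bag has size at most 5, so the width is 5 − 1 = 4 and tw(G) ≤ 4. Conversely, {5, 7, 8, 9, 10} is a clique of size 5, and the vertices of any clique must share a bag in every tree decomposition; so some bag has ≥ 5 vertices and tw(G) ≥ 4. Combining the bounds, tw(G) = 4.

Treewidth 4.
Bags: B1 = {5, 6, 8, 9, 11}  B2 = {3, 6, 8, 9, 11}  B3 = {2, 5, 6, 9, 11}  B4 = {5, 6, 7, 8, 9}  B5 = {1, 6, 8, 9, 11}  B6 = {0, 5, 6, 9, 11}  B7 = {5, 7, 8, 9, 10}  B8 = {0, 4, 6, 9, 11}
Tree: B1–B2, B1–B3, B1–B4, B2–B5, B3–B6, B4–B7, B6–B8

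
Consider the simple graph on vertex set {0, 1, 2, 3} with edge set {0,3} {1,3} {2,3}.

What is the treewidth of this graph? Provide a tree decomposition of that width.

The largest bag has 2 vertices, giving width 1; this decomposition certifies tw(G) ≤ 1. Any graph with an edge has treewidth ≥ 1, and G has the edge 3–0. Therefore the treewidth is 1.

Treewidth 1.
One optimal decomposition is:
Bags: B1 = {0, 3}  B2 = {2, 3}  B3 = {1, 3}
Tree: B1–B2, B2–B3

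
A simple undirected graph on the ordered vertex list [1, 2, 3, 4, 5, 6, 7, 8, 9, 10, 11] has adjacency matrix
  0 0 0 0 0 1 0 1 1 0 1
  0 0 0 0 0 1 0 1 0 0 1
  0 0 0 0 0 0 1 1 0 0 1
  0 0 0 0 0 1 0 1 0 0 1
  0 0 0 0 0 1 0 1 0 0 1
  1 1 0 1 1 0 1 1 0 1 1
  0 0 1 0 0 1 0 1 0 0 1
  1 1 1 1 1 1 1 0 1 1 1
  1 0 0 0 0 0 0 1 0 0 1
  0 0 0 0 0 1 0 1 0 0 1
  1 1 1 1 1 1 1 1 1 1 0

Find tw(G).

3

A width-3 tree decomposition is:
Bags: B1 = {6, 8, 10, 11}  B2 = {6, 7, 8, 11}  B3 = {4, 6, 8, 11}  B4 = {2, 6, 8, 11}  B5 = {5, 6, 8, 11}  B6 = {3, 7, 8, 11}  B7 = {1, 6, 8, 11}  B8 = {1, 8, 9, 11}
Tree: B1–B2, B1–B3, B3–B4, B4–B5, B2–B6, B3–B7, B7–B8
The largest bag has 4 vertices, giving width 3; this decomposition certifies tw(G) ≤ 3. Conversely, {1, 8, 9, 11} is a clique of size 4, and the vertices of any clique must share a bag in every tree decomposition; so some bag has ≥ 4 vertices and tw(G) ≥ 3. The upper and lower bounds meet at 3, so that is the treewidth.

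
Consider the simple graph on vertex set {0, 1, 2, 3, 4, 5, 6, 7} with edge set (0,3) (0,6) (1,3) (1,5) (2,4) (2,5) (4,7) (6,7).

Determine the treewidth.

A width-2 tree decomposition is:
Bags: B1 = {2, 4, 7}  B2 = {2, 6, 7}  B3 = {0, 2, 6}  B4 = {0, 2, 3}  B5 = {1, 2, 3}  B6 = {1, 2, 5}
Tree: B1–B2, B2–B3, B3–B4, B4–B5, B5–B6
Each bag holds 3 vertices, so the decomposition has width 2, which upper-bounds the treewidth. Since 2–4–7–6–0–3–1–5–2 is a cycle in G, G is not acyclic. Forests are exactly the graphs of treewidth ≤ 1, so tw(G) ≥ 2. Therefore the treewidth is 2.

2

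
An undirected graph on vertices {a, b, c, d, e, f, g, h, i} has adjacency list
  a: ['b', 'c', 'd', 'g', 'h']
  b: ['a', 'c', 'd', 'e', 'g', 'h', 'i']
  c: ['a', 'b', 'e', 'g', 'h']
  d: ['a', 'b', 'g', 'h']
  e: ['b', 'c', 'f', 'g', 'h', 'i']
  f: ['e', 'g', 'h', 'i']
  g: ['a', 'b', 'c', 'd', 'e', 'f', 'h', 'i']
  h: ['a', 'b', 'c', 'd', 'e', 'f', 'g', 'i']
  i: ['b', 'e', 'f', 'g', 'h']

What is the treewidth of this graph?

4

A width-4 tree decomposition is:
Bags: B1 = {a, b, c, g, h}  B2 = {b, c, e, g, h}  B3 = {a, b, d, g, h}  B4 = {b, e, g, h, i}  B5 = {e, f, g, h, i}
Tree: B1–B2, B1–B3, B2–B4, B4–B5
Each bag holds 5 vertices, so the decomposition has width 4, which upper-bounds the treewidth. On the other hand G contains the 5-clique {e, f, g, h, i}. A clique must lie in a single bag of any decomposition, so no decomposition can have width below 4. The upper and lower bounds meet at 4, so that is the treewidth.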